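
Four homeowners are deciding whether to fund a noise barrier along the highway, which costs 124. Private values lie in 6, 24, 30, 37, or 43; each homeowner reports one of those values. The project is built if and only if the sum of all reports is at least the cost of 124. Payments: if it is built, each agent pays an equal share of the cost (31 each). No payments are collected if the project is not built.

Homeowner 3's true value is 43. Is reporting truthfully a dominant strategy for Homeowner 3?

Check each profile of the others' reports and compare truth against every alternative report.
Others report (6, 37, 43): truth gives 12, best alternative gives 0.
Others report (6, 43, 37): truth gives 12, best alternative gives 0.
Others report (24, 24, 37): truth gives 12, best alternative gives 0.
Others report (24, 30, 30): truth gives 12, best alternative gives 0.
Others report (24, 37, 24): truth gives 12, best alternative gives 0.
Others report (30, 24, 30): truth gives 12, best alternative gives 0.
(Remaining 119 profiles checked similarly; truth is weakly best in each.)
In every case the truthful report is at least as good as any alternative, so it is a dominant strategy.

Yes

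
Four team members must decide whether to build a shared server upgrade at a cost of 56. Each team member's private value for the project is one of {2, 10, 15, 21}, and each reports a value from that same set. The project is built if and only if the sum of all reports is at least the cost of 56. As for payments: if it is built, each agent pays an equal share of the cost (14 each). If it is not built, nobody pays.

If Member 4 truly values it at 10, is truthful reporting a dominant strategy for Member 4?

Consider the case where Member 1 reports 10, Member 2 reports 15 and Member 3 reports 21.
Truthful report 10: project built, pays 14, utility 10 - 14 = -4.
Report 2 instead: project not built, utility 0.
Since 0 > -4, reporting 2 is strictly better here, so truthful reporting is not dominant.

No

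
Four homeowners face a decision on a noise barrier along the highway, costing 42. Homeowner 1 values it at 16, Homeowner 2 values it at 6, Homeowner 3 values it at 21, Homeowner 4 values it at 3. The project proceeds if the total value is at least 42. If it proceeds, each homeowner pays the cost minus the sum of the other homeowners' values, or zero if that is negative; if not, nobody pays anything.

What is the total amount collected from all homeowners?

Total value 46 ≥ cost 42, so it is built.
Homeowner 1: others sum to 30; max(0, 42 - 30) = 12.
Homeowner 2: others sum to 40; max(0, 42 - 40) = 2.
Homeowner 3: others sum to 25; max(0, 42 - 25) = 17.
Homeowner 4: others sum to 43; max(0, 42 - 43) = 0.
Total collected = 12 + 2 + 17 + 0 = 31.

31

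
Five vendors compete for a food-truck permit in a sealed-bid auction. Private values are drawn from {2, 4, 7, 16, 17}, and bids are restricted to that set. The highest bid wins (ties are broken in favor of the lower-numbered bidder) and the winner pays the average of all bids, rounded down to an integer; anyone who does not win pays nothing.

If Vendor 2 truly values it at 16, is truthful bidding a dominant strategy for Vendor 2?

Consider the case where Vendor 1 bids 2, Vendor 3 bids 2, Vendor 4 bids 2 and Vendor 5 bids 2.
Truthful bid 16: wins, pays 4, utility 16 - 4 = 12.
Bid 4 instead: wins, pays 2, utility 16 - 2 = 14.
Since 14 > 12, bidding 4 is strictly better here, so truthful bidding is not dominant.

No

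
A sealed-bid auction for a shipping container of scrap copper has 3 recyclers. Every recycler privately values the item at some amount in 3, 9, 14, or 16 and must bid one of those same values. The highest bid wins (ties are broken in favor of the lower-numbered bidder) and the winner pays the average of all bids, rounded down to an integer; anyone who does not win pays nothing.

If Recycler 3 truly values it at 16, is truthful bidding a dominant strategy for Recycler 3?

No

Consider the case where Recycler 1 bids 3 and Recycler 2 bids 3.
Truthful bid 16: wins, pays 7, utility 16 - 7 = 9.
Bid 9 instead: wins, pays 5, utility 16 - 5 = 11.
Since 11 > 9, bidding 9 is strictly better here, so truthful bidding is not dominant.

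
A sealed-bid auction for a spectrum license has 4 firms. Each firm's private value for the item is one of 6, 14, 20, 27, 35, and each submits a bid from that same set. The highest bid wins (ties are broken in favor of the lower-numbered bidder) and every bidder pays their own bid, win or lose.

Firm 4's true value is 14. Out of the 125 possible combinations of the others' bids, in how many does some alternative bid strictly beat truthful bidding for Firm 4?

124

Others bid (6, 6, 14): truth gives -14; bid 6 gives -6 > -14. Violating.
Others bid (6, 6, 20): truth gives -14; bid 6 gives -6 > -14. Violating.
Others bid (6, 6, 27): truth gives -14; bid 6 gives -6 > -14. Violating.
Others bid (6, 6, 35): truth gives -14; bid 6 gives -6 > -14. Violating.
Others bid (6, 6, 6): truth gives 0; no alternative beats it.
(Checking all 125 profiles: 124 have a profitable deviation, 1 does not.)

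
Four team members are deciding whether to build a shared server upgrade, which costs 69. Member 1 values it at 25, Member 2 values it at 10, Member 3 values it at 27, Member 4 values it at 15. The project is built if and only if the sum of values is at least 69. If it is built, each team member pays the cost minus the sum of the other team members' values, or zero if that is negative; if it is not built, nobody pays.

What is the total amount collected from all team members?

Total value 77 ≥ cost 69, so it is built.
Member 1: others sum to 52; max(0, 69 - 52) = 17.
Member 2: others sum to 67; max(0, 69 - 67) = 2.
Member 3: others sum to 50; max(0, 69 - 50) = 19.
Member 4: others sum to 62; max(0, 69 - 62) = 7.
Total collected = 17 + 2 + 19 + 7 = 45.

45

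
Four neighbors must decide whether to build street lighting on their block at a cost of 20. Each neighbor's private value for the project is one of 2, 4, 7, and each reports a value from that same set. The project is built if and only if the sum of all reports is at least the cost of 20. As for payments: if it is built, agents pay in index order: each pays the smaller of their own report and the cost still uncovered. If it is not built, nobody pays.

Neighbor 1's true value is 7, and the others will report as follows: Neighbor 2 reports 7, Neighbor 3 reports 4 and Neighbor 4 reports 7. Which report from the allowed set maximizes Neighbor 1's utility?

2

Report 2: project built, pays 2, utility 7 - 2 = 5.
Report 4: project built, pays 4, utility 7 - 4 = 3.
Report 7: project built, pays 7, utility 7 - 7 = 0.
The best choice is 2 with utility 5.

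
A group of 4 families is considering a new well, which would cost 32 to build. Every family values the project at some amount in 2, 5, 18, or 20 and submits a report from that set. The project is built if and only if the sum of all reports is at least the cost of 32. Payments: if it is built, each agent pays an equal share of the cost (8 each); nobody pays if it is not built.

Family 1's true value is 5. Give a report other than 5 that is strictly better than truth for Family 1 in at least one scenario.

2

Suppose Family 2 reports 2, Family 3 reports 5 and Family 4 reports 20.
Report 5: project built, pays 8, utility 5 - 8 = -3.
Report 2: project not built, utility 0.
So reporting 2 beats truth here (0 > -3).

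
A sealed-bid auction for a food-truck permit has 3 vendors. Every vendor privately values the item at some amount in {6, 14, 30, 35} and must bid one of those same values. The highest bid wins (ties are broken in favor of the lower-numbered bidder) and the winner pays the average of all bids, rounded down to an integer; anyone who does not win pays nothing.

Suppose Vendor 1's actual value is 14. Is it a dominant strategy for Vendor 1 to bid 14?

Consider the case where Vendor 2 bids 6 and Vendor 3 bids 6.
Truthful bid 14: wins, pays 8, utility 14 - 8 = 6.
Bid 6 instead: wins, pays 6, utility 14 - 6 = 8.
Since 8 > 6, bidding 6 is strictly better here, so truthful bidding is not dominant.

No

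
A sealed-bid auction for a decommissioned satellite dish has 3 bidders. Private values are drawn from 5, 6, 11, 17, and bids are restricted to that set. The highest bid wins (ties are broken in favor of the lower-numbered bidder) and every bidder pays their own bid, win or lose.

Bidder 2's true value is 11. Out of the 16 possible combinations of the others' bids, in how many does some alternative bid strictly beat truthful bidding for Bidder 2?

Others bid (5, 5): truth gives 0; bid 6 gives 5 > 0. Violating.
Others bid (5, 6): truth gives 0; bid 6 gives 5 > 0. Violating.
Others bid (5, 17): truth gives -11; bid 5 gives -5 > -11. Violating.
Others bid (6, 17): truth gives -11; bid 5 gives -5 > -11. Violating.
Others bid (5, 11): truth gives 0; no alternative beats it.
Others bid (6, 5): truth gives 0; no alternative beats it.
(Checking all 16 profiles: 12 have a profitable deviation, 4 do not.)

12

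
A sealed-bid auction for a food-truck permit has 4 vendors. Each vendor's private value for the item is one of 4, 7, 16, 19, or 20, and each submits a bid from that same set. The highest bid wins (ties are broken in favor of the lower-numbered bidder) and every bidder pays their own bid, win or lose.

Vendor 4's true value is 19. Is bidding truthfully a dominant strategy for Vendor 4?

No

Consider the case where Vendor 1 bids 4, Vendor 2 bids 4 and Vendor 3 bids 4.
Truthful bid 19: wins, pays 19, utility 19 - 19 = 0.
Bid 7 instead: wins, pays 7, utility 19 - 7 = 12.
Since 12 > 0, bidding 7 is strictly better here, so truthful bidding is not dominant.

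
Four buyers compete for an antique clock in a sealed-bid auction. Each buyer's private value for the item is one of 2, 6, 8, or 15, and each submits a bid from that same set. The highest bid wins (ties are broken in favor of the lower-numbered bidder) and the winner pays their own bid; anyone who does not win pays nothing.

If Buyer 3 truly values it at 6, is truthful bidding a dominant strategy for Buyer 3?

Yes

Check each profile of the others' bids and compare truth against every alternative bid.
Others bid (2, 2, 2): truth gives 0, best alternative gives 0.
Others bid (2, 2, 6): truth gives 0, best alternative gives 0.
Others bid (2, 2, 8): truth gives 0, best alternative gives 0.
Others bid (2, 2, 15): truth gives 0, best alternative gives 0.
Others bid (2, 6, 2): truth gives 0, best alternative gives 0.
Others bid (2, 6, 6): truth gives 0, best alternative gives 0.
(Remaining 58 profiles checked similarly; truth is weakly best in each.)
In every case the truthful bid is at least as good as any alternative, so it is a dominant strategy.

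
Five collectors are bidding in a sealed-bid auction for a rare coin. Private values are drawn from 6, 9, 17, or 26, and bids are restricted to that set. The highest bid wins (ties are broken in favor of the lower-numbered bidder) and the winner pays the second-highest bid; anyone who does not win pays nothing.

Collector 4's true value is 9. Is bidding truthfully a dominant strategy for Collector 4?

Check each profile of the others' bids and compare truth against every alternative bid.
Others bid (6, 6, 6, 6): truth gives 3, best alternative gives 3.
Others bid (6, 6, 6, 9): truth gives 0, best alternative gives 0.
Others bid (6, 6, 6, 17): truth gives 0, best alternative gives 0.
Others bid (6, 6, 6, 26): truth gives 0, best alternative gives 0.
Others bid (6, 6, 9, 6): truth gives 0, best alternative gives 0.
Others bid (6, 6, 9, 9): truth gives 0, best alternative gives 0.
(Remaining 250 profiles checked similarly; truth is weakly best in each.)
In every case the truthful bid is at least as good as any alternative, so it is a dominant strategy.

Yes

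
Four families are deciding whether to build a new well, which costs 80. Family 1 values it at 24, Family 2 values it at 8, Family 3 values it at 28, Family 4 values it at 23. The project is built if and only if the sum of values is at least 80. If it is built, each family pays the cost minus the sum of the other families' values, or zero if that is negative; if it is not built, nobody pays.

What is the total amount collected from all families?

71

Total value 83 ≥ cost 80, so it is built.
Family 1: others sum to 59; max(0, 80 - 59) = 21.
Family 2: others sum to 75; max(0, 80 - 75) = 5.
Family 3: others sum to 55; max(0, 80 - 55) = 25.
Family 4: others sum to 60; max(0, 80 - 60) = 20.
Total collected = 21 + 5 + 25 + 20 = 71.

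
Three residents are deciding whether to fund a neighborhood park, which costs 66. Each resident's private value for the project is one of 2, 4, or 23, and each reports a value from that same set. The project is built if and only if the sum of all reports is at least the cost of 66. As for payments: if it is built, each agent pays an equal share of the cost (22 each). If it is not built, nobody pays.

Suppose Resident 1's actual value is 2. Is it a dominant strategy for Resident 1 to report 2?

Yes

Check each profile of the others' reports and compare truth against every alternative report.
Others report (2, 2): truth gives 0, best alternative gives 0.
Others report (2, 4): truth gives 0, best alternative gives 0.
Others report (2, 23): truth gives 0, best alternative gives 0.
Others report (4, 2): truth gives 0, best alternative gives 0.
Others report (4, 4): truth gives 0, best alternative gives 0.
Others report (4, 23): truth gives 0, best alternative gives 0.
(Remaining 3 profiles checked similarly; truth is weakly best in each.)
In every case the truthful report is at least as good as any alternative, so it is a dominant strategy.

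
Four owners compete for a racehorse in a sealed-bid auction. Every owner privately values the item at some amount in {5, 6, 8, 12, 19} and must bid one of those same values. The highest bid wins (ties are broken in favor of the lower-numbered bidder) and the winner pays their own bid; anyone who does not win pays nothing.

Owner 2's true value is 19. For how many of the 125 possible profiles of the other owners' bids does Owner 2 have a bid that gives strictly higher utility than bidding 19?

48

Others bid (5, 5, 5): truth gives 0; bid 6 gives 13 > 0. Violating.
Others bid (5, 5, 6): truth gives 0; bid 6 gives 13 > 0. Violating.
Others bid (5, 5, 8): truth gives 0; bid 8 gives 11 > 0. Violating.
Others bid (5, 5, 12): truth gives 0; bid 12 gives 7 > 0. Violating.
Others bid (5, 5, 19): truth gives 0; no alternative beats it.
Others bid (5, 6, 19): truth gives 0; no alternative beats it.
(Checking all 125 profiles: 48 have a profitable deviation, 77 do not.)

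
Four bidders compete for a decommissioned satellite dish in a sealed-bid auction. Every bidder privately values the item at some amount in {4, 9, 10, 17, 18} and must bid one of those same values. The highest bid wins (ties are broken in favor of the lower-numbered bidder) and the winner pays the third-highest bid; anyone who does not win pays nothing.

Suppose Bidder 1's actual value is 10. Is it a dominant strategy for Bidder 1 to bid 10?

No

Consider the case where Bidder 2 bids 4, Bidder 3 bids 4 and Bidder 4 bids 17.
Truthful bid 10: loses, pays 0, utility 0.
Bid 17 instead: wins, pays 4, utility 10 - 4 = 6.
Since 6 > 0, bidding 17 is strictly better here, so truthful bidding is not dominant.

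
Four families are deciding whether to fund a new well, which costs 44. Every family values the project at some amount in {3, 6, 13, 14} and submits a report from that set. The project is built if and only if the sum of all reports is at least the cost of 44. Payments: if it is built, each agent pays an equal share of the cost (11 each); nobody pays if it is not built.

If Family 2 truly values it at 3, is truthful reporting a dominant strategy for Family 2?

Yes

Check each profile of the others' reports and compare truth against every alternative report.
Others report (13, 13, 13): truth gives 0, best alternative gives -8.
Others report (13, 13, 14): truth gives 0, best alternative gives -8.
Others report (13, 14, 13): truth gives 0, best alternative gives -8.
Others report (14, 13, 13): truth gives 0, best alternative gives -8.
Others report (13, 14, 14): truth gives -8, best alternative gives -8.
Others report (14, 13, 14): truth gives -8, best alternative gives -8.
(Remaining 58 profiles checked similarly; truth is weakly best in each.)
In every case the truthful report is at least as good as any alternative, so it is a dominant strategy.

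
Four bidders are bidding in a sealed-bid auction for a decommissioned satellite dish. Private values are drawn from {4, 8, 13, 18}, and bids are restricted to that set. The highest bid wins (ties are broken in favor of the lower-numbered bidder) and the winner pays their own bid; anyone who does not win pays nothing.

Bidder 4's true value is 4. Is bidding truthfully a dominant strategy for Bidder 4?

Check each profile of the others' bids and compare truth against every alternative bid.
Others bid (4, 4, 4): truth gives 0, best alternative gives -4.
Others bid (4, 4, 8): truth gives 0, best alternative gives 0.
Others bid (4, 4, 13): truth gives 0, best alternative gives 0.
Others bid (4, 4, 18): truth gives 0, best alternative gives 0.
Others bid (4, 8, 4): truth gives 0, best alternative gives 0.
Others bid (4, 8, 8): truth gives 0, best alternative gives 0.
(Remaining 58 profiles checked similarly; truth is weakly best in each.)
In every case the truthful bid is at least as good as any alternative, so it is a dominant strategy.

Yes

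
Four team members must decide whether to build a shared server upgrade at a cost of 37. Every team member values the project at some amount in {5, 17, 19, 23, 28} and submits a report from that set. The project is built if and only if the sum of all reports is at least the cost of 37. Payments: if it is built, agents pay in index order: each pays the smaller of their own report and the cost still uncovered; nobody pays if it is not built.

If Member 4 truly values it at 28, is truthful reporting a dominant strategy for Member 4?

Check each profile of the others' reports and compare truth against every alternative report.
Others report (5, 5, 28): truth gives 28, best alternative gives 28.
Others report (5, 17, 17): truth gives 28, best alternative gives 28.
Others report (5, 17, 19): truth gives 28, best alternative gives 28.
Others report (5, 17, 23): truth gives 28, best alternative gives 28.
Others report (5, 17, 28): truth gives 28, best alternative gives 28.
Others report (5, 19, 17): truth gives 28, best alternative gives 28.
(Remaining 119 profiles checked similarly; truth is weakly best in each.)
In every case the truthful report is at least as good as any alternative, so it is a dominant strategy.

Yes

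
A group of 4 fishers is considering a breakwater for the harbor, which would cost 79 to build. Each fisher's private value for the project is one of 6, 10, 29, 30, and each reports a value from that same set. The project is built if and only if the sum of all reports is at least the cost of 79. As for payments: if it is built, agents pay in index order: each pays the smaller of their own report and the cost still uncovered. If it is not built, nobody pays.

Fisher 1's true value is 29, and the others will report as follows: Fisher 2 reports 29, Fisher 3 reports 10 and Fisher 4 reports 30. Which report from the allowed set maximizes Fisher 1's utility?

Report 6: project not built, utility 0.
Report 10: project built, pays 10, utility 29 - 10 = 19.
Report 29: project built, pays 29, utility 29 - 29 = 0.
Report 30: project built, pays 30, utility 29 - 30 = -1.
The best choice is 10 with utility 19.

10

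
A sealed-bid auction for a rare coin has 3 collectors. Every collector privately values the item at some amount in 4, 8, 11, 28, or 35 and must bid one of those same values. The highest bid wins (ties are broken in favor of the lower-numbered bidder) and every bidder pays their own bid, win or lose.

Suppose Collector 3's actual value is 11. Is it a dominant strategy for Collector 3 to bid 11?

Consider the case where Collector 1 bids 4 and Collector 2 bids 4.
Truthful bid 11: wins, pays 11, utility 11 - 11 = 0.
Bid 8 instead: wins, pays 8, utility 11 - 8 = 3.
Since 3 > 0, bidding 8 is strictly better here, so truthful bidding is not dominant.

No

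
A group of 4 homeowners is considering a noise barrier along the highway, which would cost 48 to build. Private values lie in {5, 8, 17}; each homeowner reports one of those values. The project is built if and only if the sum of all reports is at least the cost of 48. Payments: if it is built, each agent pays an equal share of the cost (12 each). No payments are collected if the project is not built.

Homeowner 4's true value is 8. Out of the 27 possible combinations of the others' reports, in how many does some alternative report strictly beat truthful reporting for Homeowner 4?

Others report (8, 17, 17): truth gives -4; report 5 gives 0 > -4. Violating.
Others report (17, 8, 17): truth gives -4; report 5 gives 0 > -4. Violating.
Others report (17, 17, 8): truth gives -4; report 5 gives 0 > -4. Violating.
Others report (5, 5, 5): truth gives 0; no alternative beats it.
Others report (5, 5, 8): truth gives 0; no alternative beats it.
(Checking all 27 profiles: 3 have a profitable deviation, 24 do not.)

3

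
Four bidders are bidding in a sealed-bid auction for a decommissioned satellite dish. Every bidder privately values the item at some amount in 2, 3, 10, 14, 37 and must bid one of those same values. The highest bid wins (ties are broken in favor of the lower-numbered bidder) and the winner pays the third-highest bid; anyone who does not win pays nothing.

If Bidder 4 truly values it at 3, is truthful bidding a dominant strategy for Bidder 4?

Consider the case where Bidder 1 bids 2, Bidder 2 bids 2 and Bidder 3 bids 3.
Truthful bid 3: loses, pays 0, utility 0.
Bid 10 instead: wins, pays 2, utility 3 - 2 = 1.
Since 1 > 0, bidding 10 is strictly better here, so truthful bidding is not dominant.

No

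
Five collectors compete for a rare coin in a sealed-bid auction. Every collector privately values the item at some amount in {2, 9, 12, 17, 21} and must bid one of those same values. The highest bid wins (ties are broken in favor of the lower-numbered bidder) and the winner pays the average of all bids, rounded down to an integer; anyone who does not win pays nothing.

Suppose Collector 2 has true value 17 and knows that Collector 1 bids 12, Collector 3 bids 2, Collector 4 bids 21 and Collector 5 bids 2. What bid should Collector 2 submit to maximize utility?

21

Bid 2: loses, pays 0, utility 0.
Bid 9: loses, pays 0, utility 0.
Bid 12: loses, pays 0, utility 0.
Bid 17: loses, pays 0, utility 0.
Bid 21: wins, pays 11, utility 17 - 11 = 6.
The best choice is 21 with utility 6.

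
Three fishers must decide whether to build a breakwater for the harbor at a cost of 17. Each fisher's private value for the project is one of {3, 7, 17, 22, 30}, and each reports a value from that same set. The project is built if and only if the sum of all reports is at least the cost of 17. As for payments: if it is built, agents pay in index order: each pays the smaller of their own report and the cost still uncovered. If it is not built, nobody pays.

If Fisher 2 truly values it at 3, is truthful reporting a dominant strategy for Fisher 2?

Check each profile of the others' reports and compare truth against every alternative report.
Others report (3, 7): truth gives 0, best alternative gives -4.
Others report (3, 17): truth gives 0, best alternative gives -4.
Others report (3, 22): truth gives 0, best alternative gives -4.
Others report (3, 30): truth gives 0, best alternative gives -4.
Others report (7, 3): truth gives 0, best alternative gives -4.
Others report (7, 7): truth gives 0, best alternative gives -4.
(Remaining 19 profiles checked similarly; truth is weakly best in each.)
In every case the truthful report is at least as good as any alternative, so it is a dominant strategy.

Yes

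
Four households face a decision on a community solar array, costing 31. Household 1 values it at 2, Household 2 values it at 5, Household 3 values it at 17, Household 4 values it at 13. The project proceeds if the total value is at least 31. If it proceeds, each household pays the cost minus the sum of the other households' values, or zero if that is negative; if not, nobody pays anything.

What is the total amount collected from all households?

Total value 37 ≥ cost 31, so it is built.
Household 1: others sum to 35; max(0, 31 - 35) = 0.
Household 2: others sum to 32; max(0, 31 - 32) = 0.
Household 3: others sum to 20; max(0, 31 - 20) = 11.
Household 4: others sum to 24; max(0, 31 - 24) = 7.
Total collected = 0 + 0 + 11 + 7 = 18.

18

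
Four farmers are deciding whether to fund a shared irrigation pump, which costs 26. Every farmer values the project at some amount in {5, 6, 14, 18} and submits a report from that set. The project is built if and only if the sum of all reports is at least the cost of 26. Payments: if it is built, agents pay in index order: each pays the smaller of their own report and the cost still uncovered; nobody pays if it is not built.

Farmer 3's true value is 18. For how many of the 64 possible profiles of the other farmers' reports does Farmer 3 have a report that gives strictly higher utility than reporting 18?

Others report (5, 5, 5): truth gives 2; report 14 gives 4 > 2. Violating.
Others report (5, 5, 6): truth gives 2; report 14 gives 4 > 2. Violating.
Others report (5, 5, 14): truth gives 2; report 5 gives 13 > 2. Violating.
Others report (5, 5, 18): truth gives 2; report 5 gives 13 > 2. Violating.
Others report (5, 18, 5): truth gives 15; no alternative beats it.
Others report (5, 18, 6): truth gives 15; no alternative beats it.
(Checking all 64 profiles: 30 have a profitable deviation, 34 do not.)

30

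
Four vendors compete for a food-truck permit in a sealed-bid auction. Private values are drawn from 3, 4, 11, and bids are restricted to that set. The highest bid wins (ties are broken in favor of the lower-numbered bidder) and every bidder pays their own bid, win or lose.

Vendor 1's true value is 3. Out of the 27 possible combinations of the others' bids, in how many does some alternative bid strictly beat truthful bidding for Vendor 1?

7

Others bid (3, 3, 4): truth gives -3; bid 4 gives -1 > -3. Violating.
Others bid (3, 4, 3): truth gives -3; bid 4 gives -1 > -3. Violating.
Others bid (3, 4, 4): truth gives -3; bid 4 gives -1 > -3. Violating.
Others bid (4, 3, 3): truth gives -3; bid 4 gives -1 > -3. Violating.
Others bid (3, 3, 3): truth gives 0; no alternative beats it.
Others bid (3, 3, 11): truth gives -3; no alternative beats it.
(Checking all 27 profiles: 7 have a profitable deviation, 20 do not.)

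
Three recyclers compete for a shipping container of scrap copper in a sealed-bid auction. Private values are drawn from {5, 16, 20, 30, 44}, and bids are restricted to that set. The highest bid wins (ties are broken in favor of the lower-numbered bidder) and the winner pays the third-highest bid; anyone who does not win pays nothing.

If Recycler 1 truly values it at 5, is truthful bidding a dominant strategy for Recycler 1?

Yes

Check each profile of the others' bids and compare truth against every alternative bid.
Others bid (16, 16): truth gives 0, best alternative gives -11.
Others bid (5, 5): truth gives 0, best alternative gives 0.
Others bid (5, 16): truth gives 0, best alternative gives 0.
Others bid (5, 20): truth gives 0, best alternative gives 0.
Others bid (5, 30): truth gives 0, best alternative gives 0.
Others bid (5, 44): truth gives 0, best alternative gives 0.
(Remaining 19 profiles checked similarly; truth is weakly best in each.)
In every case the truthful bid is at least as good as any alternative, so it is a dominant strategy.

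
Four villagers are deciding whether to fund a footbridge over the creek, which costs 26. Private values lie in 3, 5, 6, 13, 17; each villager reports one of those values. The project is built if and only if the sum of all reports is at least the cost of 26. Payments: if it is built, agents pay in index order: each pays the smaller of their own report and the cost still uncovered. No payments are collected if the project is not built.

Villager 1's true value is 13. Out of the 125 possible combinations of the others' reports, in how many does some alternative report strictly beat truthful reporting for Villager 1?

Others report (3, 3, 17): truth gives 0; report 3 gives 10 > 0. Violating.
Others report (3, 5, 13): truth gives 0; report 5 gives 8 > 0. Violating.
Others report (3, 5, 17): truth gives 0; report 3 gives 10 > 0. Violating.
Others report (3, 6, 13): truth gives 0; report 5 gives 8 > 0. Violating.
Others report (3, 3, 3): truth gives 0; no alternative beats it.
Others report (3, 3, 5): truth gives 0; no alternative beats it.
(Checking all 125 profiles: 95 have a profitable deviation, 30 do not.)

95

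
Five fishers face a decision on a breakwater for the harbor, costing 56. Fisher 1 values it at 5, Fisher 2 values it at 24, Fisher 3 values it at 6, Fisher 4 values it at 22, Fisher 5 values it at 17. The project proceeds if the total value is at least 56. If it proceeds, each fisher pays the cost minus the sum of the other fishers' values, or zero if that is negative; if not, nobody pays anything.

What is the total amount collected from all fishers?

Total value 74 ≥ cost 56, so it is built.
Fisher 1: others sum to 69; max(0, 56 - 69) = 0.
Fisher 2: others sum to 50; max(0, 56 - 50) = 6.
Fisher 3: others sum to 68; max(0, 56 - 68) = 0.
Fisher 4: others sum to 52; max(0, 56 - 52) = 4.
Fisher 5: others sum to 57; max(0, 56 - 57) = 0.
Total collected = 0 + 6 + 0 + 4 + 0 = 10.

10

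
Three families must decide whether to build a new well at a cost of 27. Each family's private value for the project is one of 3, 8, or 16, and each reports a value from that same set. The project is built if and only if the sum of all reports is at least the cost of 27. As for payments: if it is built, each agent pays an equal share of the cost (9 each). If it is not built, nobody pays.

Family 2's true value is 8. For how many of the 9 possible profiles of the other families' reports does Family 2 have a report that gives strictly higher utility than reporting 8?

2

Others report (3, 16): truth gives -1; report 3 gives 0 > -1. Violating.
Others report (16, 3): truth gives -1; report 3 gives 0 > -1. Violating.
Others report (3, 3): truth gives 0; no alternative beats it.
Others report (3, 8): truth gives 0; no alternative beats it.
(Checking all 9 profiles: 2 have a profitable deviation, 7 do not.)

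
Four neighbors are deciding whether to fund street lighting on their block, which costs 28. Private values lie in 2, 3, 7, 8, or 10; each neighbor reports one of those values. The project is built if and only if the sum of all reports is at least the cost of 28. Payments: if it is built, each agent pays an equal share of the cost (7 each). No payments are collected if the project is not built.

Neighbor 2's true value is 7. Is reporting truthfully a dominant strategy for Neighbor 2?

Check each profile of the others' reports and compare truth against every alternative report.
Others report (2, 2, 2): truth gives 0, best alternative gives 0.
Others report (2, 2, 3): truth gives 0, best alternative gives 0.
Others report (2, 2, 7): truth gives 0, best alternative gives 0.
Others report (2, 2, 8): truth gives 0, best alternative gives 0.
Others report (2, 2, 10): truth gives 0, best alternative gives 0.
Others report (2, 3, 2): truth gives 0, best alternative gives 0.
(Remaining 119 profiles checked similarly; truth is weakly best in each.)
In every case the truthful report is at least as good as any alternative, so it is a dominant strategy.

Yes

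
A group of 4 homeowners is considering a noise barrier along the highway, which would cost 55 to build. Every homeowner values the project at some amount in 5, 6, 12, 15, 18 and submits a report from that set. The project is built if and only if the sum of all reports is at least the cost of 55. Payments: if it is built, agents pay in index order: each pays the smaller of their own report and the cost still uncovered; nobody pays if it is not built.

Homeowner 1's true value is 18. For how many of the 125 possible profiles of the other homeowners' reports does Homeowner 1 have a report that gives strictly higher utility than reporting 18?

29

Others report (5, 18, 18): truth gives 0; report 15 gives 3 > 0. Violating.
Others report (6, 18, 18): truth gives 0; report 15 gives 3 > 0. Violating.
Others report (12, 12, 18): truth gives 0; report 15 gives 3 > 0. Violating.
Others report (12, 15, 15): truth gives 0; report 15 gives 3 > 0. Violating.
Others report (5, 5, 5): truth gives 0; no alternative beats it.
Others report (5, 5, 6): truth gives 0; no alternative beats it.
(Checking all 125 profiles: 29 have a profitable deviation, 96 do not.)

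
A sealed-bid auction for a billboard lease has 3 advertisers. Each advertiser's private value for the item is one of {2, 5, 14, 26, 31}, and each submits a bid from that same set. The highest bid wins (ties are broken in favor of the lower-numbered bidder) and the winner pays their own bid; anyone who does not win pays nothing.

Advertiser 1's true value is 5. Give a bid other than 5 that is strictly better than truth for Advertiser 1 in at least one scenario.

2

Suppose Advertiser 2 bids 2 and Advertiser 3 bids 2.
Bid 5: wins, pays 5, utility 5 - 5 = 0.
Bid 2: wins, pays 2, utility 5 - 2 = 3.
So bidding 2 beats truth here (3 > 0).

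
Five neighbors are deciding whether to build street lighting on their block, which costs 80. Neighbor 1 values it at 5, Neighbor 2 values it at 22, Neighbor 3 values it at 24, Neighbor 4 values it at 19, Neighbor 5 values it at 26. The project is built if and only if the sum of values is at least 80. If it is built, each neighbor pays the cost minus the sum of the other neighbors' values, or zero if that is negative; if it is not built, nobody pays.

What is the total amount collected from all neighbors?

27

Total value 96 ≥ cost 80, so it is built.
Neighbor 1: others sum to 91; max(0, 80 - 91) = 0.
Neighbor 2: others sum to 74; max(0, 80 - 74) = 6.
Neighbor 3: others sum to 72; max(0, 80 - 72) = 8.
Neighbor 4: others sum to 77; max(0, 80 - 77) = 3.
Neighbor 5: others sum to 70; max(0, 80 - 70) = 10.
Total collected = 0 + 6 + 8 + 3 + 10 = 27.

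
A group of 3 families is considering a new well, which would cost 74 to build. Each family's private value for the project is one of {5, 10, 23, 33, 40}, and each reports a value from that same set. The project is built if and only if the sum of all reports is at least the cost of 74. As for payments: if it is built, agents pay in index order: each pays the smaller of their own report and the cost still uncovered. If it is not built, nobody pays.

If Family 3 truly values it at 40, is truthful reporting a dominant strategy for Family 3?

Yes

Check each profile of the others' reports and compare truth against every alternative report.
Others report (5, 33): truth gives 4, best alternative gives 0.
Others report (33, 5): truth gives 4, best alternative gives 0.
Others report (40, 40): truth gives 40, best alternative gives 40.
Others report (33, 40): truth gives 39, best alternative gives 39.
Others report (40, 33): truth gives 39, best alternative gives 39.
Others report (33, 33): truth gives 32, best alternative gives 32.
(Remaining 19 profiles checked similarly; truth is weakly best in each.)
In every case the truthful report is at least as good as any alternative, so it is a dominant strategy.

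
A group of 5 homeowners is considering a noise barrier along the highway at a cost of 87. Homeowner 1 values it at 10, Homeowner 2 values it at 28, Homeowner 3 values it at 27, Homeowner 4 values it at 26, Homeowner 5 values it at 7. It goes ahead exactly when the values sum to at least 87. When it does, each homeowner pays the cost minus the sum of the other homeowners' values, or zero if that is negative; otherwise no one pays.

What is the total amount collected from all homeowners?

48

Total value 98 ≥ cost 87, so it is built.
Homeowner 1: others sum to 88; max(0, 87 - 88) = 0.
Homeowner 2: others sum to 70; max(0, 87 - 70) = 17.
Homeowner 3: others sum to 71; max(0, 87 - 71) = 16.
Homeowner 4: others sum to 72; max(0, 87 - 72) = 15.
Homeowner 5: others sum to 91; max(0, 87 - 91) = 0.
Total collected = 0 + 17 + 16 + 15 + 0 = 48.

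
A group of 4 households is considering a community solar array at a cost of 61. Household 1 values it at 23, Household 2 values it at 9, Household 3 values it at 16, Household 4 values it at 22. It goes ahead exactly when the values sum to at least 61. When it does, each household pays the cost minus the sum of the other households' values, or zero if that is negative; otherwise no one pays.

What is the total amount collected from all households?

Total value 70 ≥ cost 61, so it is built.
Household 1: others sum to 47; max(0, 61 - 47) = 14.
Household 2: others sum to 61; max(0, 61 - 61) = 0.
Household 3: others sum to 54; max(0, 61 - 54) = 7.
Household 4: others sum to 48; max(0, 61 - 48) = 13.
Total collected = 14 + 0 + 7 + 13 = 34.

34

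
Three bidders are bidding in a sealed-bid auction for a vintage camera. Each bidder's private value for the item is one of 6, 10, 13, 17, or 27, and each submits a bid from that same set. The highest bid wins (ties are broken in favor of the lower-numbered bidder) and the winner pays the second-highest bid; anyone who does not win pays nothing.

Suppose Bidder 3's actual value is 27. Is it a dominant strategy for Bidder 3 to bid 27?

Yes

Check each profile of the others' bids and compare truth against every alternative bid.
Others bid (6, 17): truth gives 10, best alternative gives 0.
Others bid (10, 17): truth gives 10, best alternative gives 0.
Others bid (13, 17): truth gives 10, best alternative gives 0.
Others bid (17, 6): truth gives 10, best alternative gives 0.
Others bid (17, 10): truth gives 10, best alternative gives 0.
Others bid (17, 13): truth gives 10, best alternative gives 0.
(Remaining 19 profiles checked similarly; truth is weakly best in each.)
In every case the truthful bid is at least as good as any alternative, so it is a dominant strategy.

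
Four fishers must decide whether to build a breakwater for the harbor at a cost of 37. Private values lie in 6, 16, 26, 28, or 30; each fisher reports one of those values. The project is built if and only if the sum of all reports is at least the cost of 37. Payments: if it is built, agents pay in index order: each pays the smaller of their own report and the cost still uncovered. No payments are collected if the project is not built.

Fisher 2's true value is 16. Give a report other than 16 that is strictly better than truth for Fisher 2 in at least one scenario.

6

Suppose Fisher 1 reports 6, Fisher 3 reports 6 and Fisher 4 reports 26.
Report 16: project built, pays 16, utility 16 - 16 = 0.
Report 6: project built, pays 6, utility 16 - 6 = 10.
So reporting 6 beats truth here (10 > 0).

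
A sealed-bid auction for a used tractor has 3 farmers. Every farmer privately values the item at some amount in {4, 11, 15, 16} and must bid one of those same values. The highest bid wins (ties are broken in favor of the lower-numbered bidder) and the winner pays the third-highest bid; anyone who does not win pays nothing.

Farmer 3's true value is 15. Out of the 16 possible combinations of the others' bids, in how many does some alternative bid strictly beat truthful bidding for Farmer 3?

Others bid (4, 15): truth gives 0; bid 16 gives 11 > 0. Violating.
Others bid (11, 15): truth gives 0; bid 16 gives 4 > 0. Violating.
Others bid (15, 4): truth gives 0; bid 16 gives 11 > 0. Violating.
Others bid (15, 11): truth gives 0; bid 16 gives 4 > 0. Violating.
Others bid (4, 4): truth gives 11; no alternative beats it.
Others bid (4, 11): truth gives 11; no alternative beats it.
(Checking all 16 profiles: 4 have a profitable deviation, 12 do not.)

4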